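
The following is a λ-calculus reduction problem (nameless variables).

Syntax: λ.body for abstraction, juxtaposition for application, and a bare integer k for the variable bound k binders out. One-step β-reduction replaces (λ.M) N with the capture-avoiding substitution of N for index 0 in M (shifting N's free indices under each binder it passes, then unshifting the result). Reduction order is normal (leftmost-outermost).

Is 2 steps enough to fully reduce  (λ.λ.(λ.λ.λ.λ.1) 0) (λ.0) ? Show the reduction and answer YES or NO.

Answer: YES — reaches normal form λ.λ.λ.λ.1 in 2 ≤ 2 steps

Working:
  start: (λ.λ.(λ.λ.λ.λ.1) 0) (λ.0)
  step 1: λ.(λ.λ.λ.λ.1) 0
  step 2: λ.λ.λ.λ.1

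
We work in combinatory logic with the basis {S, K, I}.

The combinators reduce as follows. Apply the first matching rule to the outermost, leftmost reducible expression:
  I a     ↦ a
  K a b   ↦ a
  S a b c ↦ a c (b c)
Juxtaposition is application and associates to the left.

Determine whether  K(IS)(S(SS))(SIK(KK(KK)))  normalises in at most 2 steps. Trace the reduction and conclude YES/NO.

Answer: NO — after 2 steps the term is S(SIK(KK(KK))), not yet normal

Working:
  start: K(IS)(S(SS))(SIK(KK(KK)))
  →1  IS(SIK(KK(KK)))
  →2  S(SIK(KK(KK)))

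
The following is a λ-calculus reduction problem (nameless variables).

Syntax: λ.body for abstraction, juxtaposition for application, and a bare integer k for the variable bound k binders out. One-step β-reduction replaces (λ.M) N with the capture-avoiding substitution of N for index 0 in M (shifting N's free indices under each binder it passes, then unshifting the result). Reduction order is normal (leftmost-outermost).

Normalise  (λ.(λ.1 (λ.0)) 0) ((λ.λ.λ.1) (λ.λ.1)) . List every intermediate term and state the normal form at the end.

Answer: normal form = λ.λ.0  (in 4 steps)

Working:
  start: (λ.(λ.1 (λ.0)) 0) ((λ.λ.λ.1) (λ.λ.1))
  step 1: (λ.(λ.λ.λ.1) (λ.λ.1) (λ.0)) ((λ.λ.λ.1) (λ.λ.1))
  step 2: (λ.λ.λ.1) (λ.λ.1) (λ.0)
  step 3: (λ.λ.1) (λ.0)
  step 4: λ.λ.0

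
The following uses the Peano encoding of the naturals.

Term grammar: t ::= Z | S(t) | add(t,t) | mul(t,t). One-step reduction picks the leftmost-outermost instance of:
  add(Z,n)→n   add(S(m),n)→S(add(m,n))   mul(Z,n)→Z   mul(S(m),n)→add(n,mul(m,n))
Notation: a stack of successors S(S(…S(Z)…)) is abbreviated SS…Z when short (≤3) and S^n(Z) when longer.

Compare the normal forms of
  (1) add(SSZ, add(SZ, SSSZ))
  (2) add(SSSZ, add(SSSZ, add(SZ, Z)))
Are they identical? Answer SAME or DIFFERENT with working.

Term A:
  start: add(SSZ, add(SZ, SSSZ))
  →1  S(add(SZ, add(SZ, SSSZ)))
  →2  S(S(add(Z, add(SZ, SSSZ))))
  →3  S(S(add(SZ, SSSZ)))
  →4  S(S(S(add(Z, SSSZ))))
  →5  S^6(Z)

Term B:
  start: add(SSSZ, add(SSSZ, add(SZ, Z)))
  →1  S(add(SSZ, add(SSSZ, add(SZ, Z))))
  →2  S(S(add(SZ, add(SSSZ, add(SZ, Z)))))
  →3  S(S(S(add(Z, add(SSSZ, add(SZ, Z))))))
  →4  S(S(S(add(SSSZ, add(SZ, Z)))))
  →5  S(S(S(S(add(SSZ, add(SZ, Z))))))
  →6  S(S(S(S(S(add(SZ, add(SZ, Z)))))))
  →7  S(S(S(S(S(S(add(Z, add(SZ, Z))))))))
  →8  S(S(S(S(S(S(add(SZ, Z)))))))
  →9  S(S(S(S(S(S(S(add(Z, Z))))))))
  →10  S^7(Z)

Answer: DIFFERENT — A ⇓ S^6(Z), B ⇓ S^7(Z)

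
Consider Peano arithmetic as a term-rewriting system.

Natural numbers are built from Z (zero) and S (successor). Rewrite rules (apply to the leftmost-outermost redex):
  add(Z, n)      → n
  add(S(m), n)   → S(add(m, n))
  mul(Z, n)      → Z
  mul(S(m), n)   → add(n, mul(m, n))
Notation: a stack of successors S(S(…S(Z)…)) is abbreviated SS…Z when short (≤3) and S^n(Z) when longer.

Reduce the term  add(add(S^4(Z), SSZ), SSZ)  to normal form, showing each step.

Answer: normal form = S^8(Z)  (in 12 steps)

Reduction:
  start: add(add(S^4(Z), SSZ), SSZ)
  →1  add(S(add(SSSZ, SSZ)), SSZ)
  →2  S(add(add(SSSZ, SSZ), SSZ))
  →3  S(add(S(add(SSZ, SSZ)), SSZ))
  →4  S(S(add(add(SSZ, SSZ), SSZ)))
  →5  S(S(add(S(add(SZ, SSZ)), SSZ)))
  →6  S(S(S(add(add(SZ, SSZ), SSZ))))
  →7  S(S(S(add(S(add(Z, SSZ)), SSZ))))
  →8  S(S(S(S(add(add(Z, SSZ), SSZ)))))
  →9  S(S(S(S(add(SSZ, SSZ)))))
  →10  S(S(S(S(S(add(SZ, SSZ))))))
  →11  S(S(S(S(S(S(add(Z, SSZ)))))))
  →12  S^8(Z)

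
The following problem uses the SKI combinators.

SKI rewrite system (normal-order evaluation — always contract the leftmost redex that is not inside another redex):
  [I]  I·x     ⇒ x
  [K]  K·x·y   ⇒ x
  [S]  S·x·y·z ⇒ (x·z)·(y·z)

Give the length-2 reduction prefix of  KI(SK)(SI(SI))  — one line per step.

Answer: after 2 steps: SI(SI)

Working:
  start: KI(SK)(SI(SI))
  [1] I(SI(SI))
  [2] SI(SI)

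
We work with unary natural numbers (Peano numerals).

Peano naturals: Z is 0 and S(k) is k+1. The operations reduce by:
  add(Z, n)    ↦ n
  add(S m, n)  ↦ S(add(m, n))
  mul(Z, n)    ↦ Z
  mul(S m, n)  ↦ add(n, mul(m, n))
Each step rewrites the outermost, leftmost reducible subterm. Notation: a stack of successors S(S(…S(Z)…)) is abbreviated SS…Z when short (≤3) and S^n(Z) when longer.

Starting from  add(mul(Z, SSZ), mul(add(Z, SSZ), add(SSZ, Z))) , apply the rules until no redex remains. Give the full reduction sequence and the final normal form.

  start: add(mul(Z, SSZ), mul(add(Z, SSZ), add(SSZ, Z)))
  [1] add(Z, mul(add(Z, SSZ), add(SSZ, Z)))
  [2] mul(add(Z, SSZ), add(SSZ, Z))
  [3] mul(SSZ, add(SSZ, Z))
  [4] add(add(SSZ, Z), mul(SZ, add(SSZ, Z)))
  [5] add(S(add(SZ, Z)), mul(SZ, add(SSZ, Z)))
  [6] S(add(add(SZ, Z), mul(SZ, add(SSZ, Z))))
  [7] S(add(S(add(Z, Z)), mul(SZ, add(SSZ, Z))))
  [8] S(S(add(add(Z, Z), mul(SZ, add(SSZ, Z)))))
  [9] S(S(add(Z, mul(SZ, add(SSZ, Z)))))
  [10] S(S(mul(SZ, add(SSZ, Z))))
  [11] S(S(add(add(SSZ, Z), mul(Z, add(SSZ, Z)))))
  [12] S(S(add(S(add(SZ, Z)), mul(Z, add(SSZ, Z)))))
  [13] S(S(S(add(add(SZ, Z), mul(Z, add(SSZ, Z))))))
  [14] S(S(S(add(S(add(Z, Z)), mul(Z, add(SSZ, Z))))))
  [15] S(S(S(S(add(add(Z, Z), mul(Z, add(SSZ, Z)))))))
  [16] S(S(S(S(add(Z, mul(Z, add(SSZ, Z)))))))
  [17] S(S(S(S(mul(Z, add(SSZ, Z))))))
  [18] S^4(Z)

Answer: normal form = S^4(Z)  (in 18 steps)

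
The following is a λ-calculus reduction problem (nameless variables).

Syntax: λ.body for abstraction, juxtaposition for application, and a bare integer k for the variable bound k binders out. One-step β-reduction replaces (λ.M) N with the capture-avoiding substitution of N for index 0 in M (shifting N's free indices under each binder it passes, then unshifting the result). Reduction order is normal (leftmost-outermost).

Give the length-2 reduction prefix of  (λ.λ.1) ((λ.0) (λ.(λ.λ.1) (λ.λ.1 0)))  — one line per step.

  start: (λ.λ.1) ((λ.0) (λ.(λ.λ.1) (λ.λ.1 0)))
  step 1: λ.(λ.0) (λ.(λ.λ.1) (λ.λ.1 0))
  step 2: λ.λ.(λ.λ.1) (λ.λ.1 0)

Answer: after 2 steps: λ.λ.(λ.λ.1) (λ.λ.1 0)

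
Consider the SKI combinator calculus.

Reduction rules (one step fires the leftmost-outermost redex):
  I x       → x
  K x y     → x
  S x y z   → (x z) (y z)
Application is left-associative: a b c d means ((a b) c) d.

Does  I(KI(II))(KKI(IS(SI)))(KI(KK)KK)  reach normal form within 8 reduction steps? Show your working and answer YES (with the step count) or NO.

Answer: YES — reaches normal form S(SI) in 6 ≤ 8 steps

Reduction:
  start: I(KI(II))(KKI(IS(SI)))(KI(KK)KK)
  step 1: KI(II)(KKI(IS(SI)))(KI(KK)KK)
  step 2: I(KKI(IS(SI)))(KI(KK)KK)
  step 3: KKI(IS(SI))(KI(KK)KK)
  step 4: K(IS(SI))(KI(KK)KK)
  step 5: IS(SI)
  step 6: S(SI)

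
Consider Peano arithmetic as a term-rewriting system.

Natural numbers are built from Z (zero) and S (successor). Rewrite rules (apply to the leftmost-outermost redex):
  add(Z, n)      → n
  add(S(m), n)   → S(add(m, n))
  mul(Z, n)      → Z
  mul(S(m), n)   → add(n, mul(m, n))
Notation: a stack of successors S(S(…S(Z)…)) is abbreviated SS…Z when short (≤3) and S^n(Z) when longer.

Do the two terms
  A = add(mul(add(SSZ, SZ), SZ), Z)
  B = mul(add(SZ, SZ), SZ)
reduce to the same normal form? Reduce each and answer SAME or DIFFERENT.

Term A:
  start: add(mul(add(SSZ, SZ), SZ), Z)
  step 1: add(mul(S(add(SZ, SZ)), SZ), Z)
  step 2: add(add(SZ, mul(add(SZ, SZ), SZ)), Z)
  step 3: add(S(add(Z, mul(add(SZ, SZ), SZ))), Z)
  step 4: S(add(add(Z, mul(add(SZ, SZ), SZ)), Z))
  step 5: S(add(mul(add(SZ, SZ), SZ), Z))
  step 6: S(add(mul(S(add(Z, SZ)), SZ), Z))
  step 7: S(add(add(SZ, mul(add(Z, SZ), SZ)), Z))
  step 8: S(add(S(add(Z, mul(add(Z, SZ), SZ))), Z))
  step 9: S(S(add(add(Z, mul(add(Z, SZ), SZ)), Z)))
  step 10: S(S(add(mul(add(Z, SZ), SZ), Z)))
  step 11: S(S(add(mul(SZ, SZ), Z)))
  step 12: S(S(add(add(SZ, mul(Z, SZ)), Z)))
  step 13: S(S(add(S(add(Z, mul(Z, SZ))), Z)))
  step 14: S(S(S(add(add(Z, mul(Z, SZ)), Z))))
  step 15: S(S(S(add(mul(Z, SZ), Z))))
  step 16: S(S(S(add(Z, Z))))
  step 17: SSSZ

Term B:
  start: mul(add(SZ, SZ), SZ)
  step 1: mul(S(add(Z, SZ)), SZ)
  step 2: add(SZ, mul(add(Z, SZ), SZ))
  step 3: S(add(Z, mul(add(Z, SZ), SZ)))
  step 4: S(mul(add(Z, SZ), SZ))
  step 5: S(mul(SZ, SZ))
  step 6: S(add(SZ, mul(Z, SZ)))
  step 7: S(S(add(Z, mul(Z, SZ))))
  step 8: S(S(mul(Z, SZ)))
  step 9: SSZ

Answer: DIFFERENT — A ⇓ SSSZ, B ⇓ SSZ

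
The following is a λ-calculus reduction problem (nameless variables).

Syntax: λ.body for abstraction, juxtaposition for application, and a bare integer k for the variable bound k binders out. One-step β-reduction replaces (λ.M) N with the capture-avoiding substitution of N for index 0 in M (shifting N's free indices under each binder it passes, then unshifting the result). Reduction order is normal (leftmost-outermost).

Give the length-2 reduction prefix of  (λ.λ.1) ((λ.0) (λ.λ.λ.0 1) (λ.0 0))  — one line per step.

Answer: after 2 steps: λ.(λ.λ.λ.0 1) (λ.0 0)

Working:
  start: (λ.λ.1) ((λ.0) (λ.λ.λ.0 1) (λ.0 0))
  [1] λ.(λ.0) (λ.λ.λ.0 1) (λ.0 0)
  [2] λ.(λ.λ.λ.0 1) (λ.0 0)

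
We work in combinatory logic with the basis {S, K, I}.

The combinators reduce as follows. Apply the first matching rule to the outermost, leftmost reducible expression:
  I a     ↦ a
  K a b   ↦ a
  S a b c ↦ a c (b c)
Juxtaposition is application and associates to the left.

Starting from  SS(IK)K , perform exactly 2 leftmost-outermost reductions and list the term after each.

Answer: after 2 steps: SK(KK)

Derivation:
  start: SS(IK)K
  step 1: SK(IKK)
  step 2: SK(KK)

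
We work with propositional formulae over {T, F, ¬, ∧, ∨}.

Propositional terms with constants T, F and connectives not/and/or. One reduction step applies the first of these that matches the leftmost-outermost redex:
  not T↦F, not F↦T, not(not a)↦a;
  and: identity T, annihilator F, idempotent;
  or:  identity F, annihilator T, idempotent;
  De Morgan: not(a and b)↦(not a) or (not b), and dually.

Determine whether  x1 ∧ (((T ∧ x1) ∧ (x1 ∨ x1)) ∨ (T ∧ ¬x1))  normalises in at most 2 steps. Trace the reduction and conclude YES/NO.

Answer: NO — after 2 steps the term is x1 ∧ ((x1 ∧ x1) ∨ (T ∧ ¬x1)), not yet normal

Derivation:
  start: x1 ∧ (((T ∧ x1) ∧ (x1 ∨ x1)) ∨ (T ∧ ¬x1))
  [1] x1 ∧ ((x1 ∧ (x1 ∨ x1)) ∨ (T ∧ ¬x1))
  [2] x1 ∧ ((x1 ∧ x1) ∨ (T ∧ ¬x1))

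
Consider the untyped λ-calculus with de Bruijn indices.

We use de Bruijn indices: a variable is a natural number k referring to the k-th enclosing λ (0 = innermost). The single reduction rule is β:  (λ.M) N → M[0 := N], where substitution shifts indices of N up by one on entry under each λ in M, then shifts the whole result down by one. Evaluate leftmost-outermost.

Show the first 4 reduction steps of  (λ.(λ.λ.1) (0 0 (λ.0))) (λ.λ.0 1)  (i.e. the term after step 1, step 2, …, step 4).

  start: (λ.(λ.λ.1) (0 0 (λ.0))) (λ.λ.0 1)
  [1] (λ.λ.1) ((λ.λ.0 1) (λ.λ.0 1) (λ.0))
  [2] λ.(λ.λ.0 1) (λ.λ.0 1) (λ.0)
  [3] λ.(λ.0 (λ.λ.0 1)) (λ.0)
  [4] λ.(λ.0) (λ.λ.0 1)

Answer: after 4 steps: λ.(λ.0) (λ.λ.0 1)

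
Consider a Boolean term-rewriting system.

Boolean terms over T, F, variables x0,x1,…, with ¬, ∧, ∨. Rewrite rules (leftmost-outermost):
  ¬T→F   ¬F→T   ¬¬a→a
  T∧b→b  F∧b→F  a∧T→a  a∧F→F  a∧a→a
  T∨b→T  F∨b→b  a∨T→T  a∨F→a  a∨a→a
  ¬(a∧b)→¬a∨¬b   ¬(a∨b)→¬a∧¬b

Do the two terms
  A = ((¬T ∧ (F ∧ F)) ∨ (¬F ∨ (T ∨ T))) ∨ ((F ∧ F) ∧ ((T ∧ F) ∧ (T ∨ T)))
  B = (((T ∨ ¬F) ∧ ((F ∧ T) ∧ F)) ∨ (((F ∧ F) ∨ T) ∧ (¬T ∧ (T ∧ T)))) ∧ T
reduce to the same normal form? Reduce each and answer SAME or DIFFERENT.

Answer: DIFFERENT — A ⇓ T, B ⇓ F

Reduction:
Term A:
  start: ((¬T ∧ (F ∧ F)) ∨ (¬F ∨ (T ∨ T))) ∨ ((F ∧ F) ∧ ((T ∧ F) ∧ (T ∨ T)))
  [1] ((F ∧ (F ∧ F)) ∨ (¬F ∨ (T ∨ T))) ∨ ((F ∧ F) ∧ ((T ∧ F) ∧ (T ∨ T)))
  [2] (F ∨ (¬F ∨ (T ∨ T))) ∨ ((F ∧ F) ∧ ((T ∧ F) ∧ (T ∨ T)))
  [3] (¬F ∨ (T ∨ T)) ∨ ((F ∧ F) ∧ ((T ∧ F) ∧ (T ∨ T)))
  [4] (T ∨ (T ∨ T)) ∨ ((F ∧ F) ∧ ((T ∧ F) ∧ (T ∨ T)))
  [5] T ∨ ((F ∧ F) ∧ ((T ∧ F) ∧ (T ∨ T)))
  [6] T

Term B:
  start: (((T ∨ ¬F) ∧ ((F ∧ T) ∧ F)) ∨ (((F ∧ F) ∨ T) ∧ (¬T ∧ (T ∧ T)))) ∧ T
  [1] ((T ∨ ¬F) ∧ ((F ∧ T) ∧ F)) ∨ (((F ∧ F) ∨ T) ∧ (¬T ∧ (T ∧ T)))
  [2] (T ∧ ((F ∧ T) ∧ F)) ∨ (((F ∧ F) ∨ T) ∧ (¬T ∧ (T ∧ T)))
  [3] ((F ∧ T) ∧ F) ∨ (((F ∧ F) ∨ T) ∧ (¬T ∧ (T ∧ T)))
  [4] F ∨ (((F ∧ F) ∨ T) ∧ (¬T ∧ (T ∧ T)))
  [5] ((F ∧ F) ∨ T) ∧ (¬T ∧ (T ∧ T))
  [6] T ∧ (¬T ∧ (T ∧ T))
  [7] ¬T ∧ (T ∧ T)
  [8] F ∧ (T ∧ T)
  [9] F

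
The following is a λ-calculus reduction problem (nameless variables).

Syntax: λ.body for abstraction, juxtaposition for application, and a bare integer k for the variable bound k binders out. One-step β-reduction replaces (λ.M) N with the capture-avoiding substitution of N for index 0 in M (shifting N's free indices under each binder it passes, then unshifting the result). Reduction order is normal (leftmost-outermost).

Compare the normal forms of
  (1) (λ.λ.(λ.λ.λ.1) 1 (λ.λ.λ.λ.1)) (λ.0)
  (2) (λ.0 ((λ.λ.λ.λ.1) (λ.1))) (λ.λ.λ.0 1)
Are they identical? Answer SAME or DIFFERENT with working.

Term A:
  start: (λ.λ.(λ.λ.λ.1) 1 (λ.λ.λ.λ.1)) (λ.0)
  [1] λ.(λ.λ.λ.1) (λ.0) (λ.λ.λ.λ.1)
  [2] λ.(λ.λ.1) (λ.λ.λ.λ.1)
  [3] λ.λ.λ.λ.λ.λ.1

Term B:
  start: (λ.0 ((λ.λ.λ.λ.1) (λ.1))) (λ.λ.λ.0 1)
  [1] (λ.λ.λ.0 1) ((λ.λ.λ.λ.1) (λ.λ.λ.λ.0 1))
  [2] λ.λ.0 1

Answer: DIFFERENT — A ⇓ λ.λ.λ.λ.λ.λ.1, B ⇓ λ.λ.0 1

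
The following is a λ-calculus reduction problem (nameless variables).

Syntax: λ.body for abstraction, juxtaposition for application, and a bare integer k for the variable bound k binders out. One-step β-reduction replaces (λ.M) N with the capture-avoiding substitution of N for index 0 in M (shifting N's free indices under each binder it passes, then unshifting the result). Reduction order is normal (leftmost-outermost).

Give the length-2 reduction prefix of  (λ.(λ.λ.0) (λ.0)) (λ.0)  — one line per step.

  start: (λ.(λ.λ.0) (λ.0)) (λ.0)
  →1  (λ.λ.0) (λ.0)
  →2  λ.0

Answer: after 2 steps: λ.0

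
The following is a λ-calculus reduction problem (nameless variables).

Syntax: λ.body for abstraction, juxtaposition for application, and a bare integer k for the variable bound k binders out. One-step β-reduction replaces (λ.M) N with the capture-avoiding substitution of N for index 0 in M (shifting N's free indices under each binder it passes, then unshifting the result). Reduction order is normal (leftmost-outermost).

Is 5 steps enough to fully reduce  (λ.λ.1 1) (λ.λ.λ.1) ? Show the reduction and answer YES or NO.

Answer: YES — reaches normal form λ.λ.λ.1 in 2 ≤ 5 steps

Reduction:
  start: (λ.λ.1 1) (λ.λ.λ.1)
  step 1: λ.(λ.λ.λ.1) (λ.λ.λ.1)
  step 2: λ.λ.λ.1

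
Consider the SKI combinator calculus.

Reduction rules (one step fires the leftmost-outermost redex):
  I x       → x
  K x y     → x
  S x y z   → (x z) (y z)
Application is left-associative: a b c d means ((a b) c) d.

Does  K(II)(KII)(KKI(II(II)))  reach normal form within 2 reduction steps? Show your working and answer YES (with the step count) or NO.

Answer: NO — after 2 steps the term is I(KKI(II(II))), not yet normal

Reduction:
  start: K(II)(KII)(KKI(II(II)))
  →1  II(KKI(II(II)))
  →2  I(KKI(II(II)))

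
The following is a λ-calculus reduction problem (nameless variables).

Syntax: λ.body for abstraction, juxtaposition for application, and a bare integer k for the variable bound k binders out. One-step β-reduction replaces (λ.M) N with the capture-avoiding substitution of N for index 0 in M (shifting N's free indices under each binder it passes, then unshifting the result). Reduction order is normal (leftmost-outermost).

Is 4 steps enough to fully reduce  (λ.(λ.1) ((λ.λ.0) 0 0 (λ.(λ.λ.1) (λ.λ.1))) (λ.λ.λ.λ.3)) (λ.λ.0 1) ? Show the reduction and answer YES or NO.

  start: (λ.(λ.1) ((λ.λ.0) 0 0 (λ.(λ.λ.1) (λ.λ.1))) (λ.λ.λ.λ.3)) (λ.λ.0 1)
  step 1: (λ.λ.λ.0 1) ((λ.λ.0) (λ.λ.0 1) (λ.λ.0 1) (λ.(λ.λ.1) (λ.λ.1))) (λ.λ.λ.λ.3)
  step 2: (λ.λ.0 1) (λ.λ.λ.λ.3)
  step 3: λ.0 (λ.λ.λ.λ.3)

Answer: YES — reaches normal form λ.0 (λ.λ.λ.λ.3) in 3 ≤ 4 steps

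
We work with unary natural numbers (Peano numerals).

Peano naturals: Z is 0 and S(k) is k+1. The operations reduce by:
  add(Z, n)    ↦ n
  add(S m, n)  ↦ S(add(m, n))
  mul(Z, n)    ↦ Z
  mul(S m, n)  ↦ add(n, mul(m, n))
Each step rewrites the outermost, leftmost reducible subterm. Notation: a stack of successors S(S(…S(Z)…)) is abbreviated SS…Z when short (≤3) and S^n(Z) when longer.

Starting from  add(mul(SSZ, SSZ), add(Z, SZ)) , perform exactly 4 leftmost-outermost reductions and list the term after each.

Answer: after 4 steps: S(add(S(add(Z, mul(SZ, SSZ))), add(Z, SZ)))

Working:
  start: add(mul(SSZ, SSZ), add(Z, SZ))
  step 1: add(add(SSZ, mul(SZ, SSZ)), add(Z, SZ))
  step 2: add(S(add(SZ, mul(SZ, SSZ))), add(Z, SZ))
  step 3: S(add(add(SZ, mul(SZ, SSZ)), add(Z, SZ)))
  step 4: S(add(S(add(Z, mul(SZ, SSZ))), add(Z, SZ)))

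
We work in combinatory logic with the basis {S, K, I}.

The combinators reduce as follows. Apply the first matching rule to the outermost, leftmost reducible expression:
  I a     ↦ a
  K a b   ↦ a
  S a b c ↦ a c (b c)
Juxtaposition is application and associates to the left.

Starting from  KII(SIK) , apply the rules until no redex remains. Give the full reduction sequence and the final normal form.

Answer: normal form = SIK  (in 2 steps)

Reduction:
  start: KII(SIK)
  step 1: I(SIK)
  step 2: SIK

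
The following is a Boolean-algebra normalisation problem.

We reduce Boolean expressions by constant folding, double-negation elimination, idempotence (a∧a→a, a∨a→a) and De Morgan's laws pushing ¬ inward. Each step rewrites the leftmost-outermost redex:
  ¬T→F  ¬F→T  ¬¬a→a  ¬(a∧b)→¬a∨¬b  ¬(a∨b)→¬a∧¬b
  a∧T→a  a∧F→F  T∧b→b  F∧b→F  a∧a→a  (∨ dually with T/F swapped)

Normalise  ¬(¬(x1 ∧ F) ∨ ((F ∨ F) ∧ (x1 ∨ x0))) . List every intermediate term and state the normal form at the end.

  start: ¬(¬(x1 ∧ F) ∨ ((F ∨ F) ∧ (x1 ∨ x0)))
  →1  ¬¬(x1 ∧ F) ∧ ¬((F ∨ F) ∧ (x1 ∨ x0))
  →2  (x1 ∧ F) ∧ ¬((F ∨ F) ∧ (x1 ∨ x0))
  →3  F ∧ ¬((F ∨ F) ∧ (x1 ∨ x0))
  →4  F

Answer: normal form = F  (in 4 steps)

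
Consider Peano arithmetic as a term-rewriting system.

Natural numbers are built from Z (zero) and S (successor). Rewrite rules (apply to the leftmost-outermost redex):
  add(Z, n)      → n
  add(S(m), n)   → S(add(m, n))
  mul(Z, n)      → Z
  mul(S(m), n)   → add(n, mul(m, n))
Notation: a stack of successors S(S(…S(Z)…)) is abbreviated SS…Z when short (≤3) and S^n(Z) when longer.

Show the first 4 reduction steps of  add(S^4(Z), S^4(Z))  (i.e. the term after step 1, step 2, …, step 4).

Answer: after 4 steps: S(S(S(S(add(Z, S^4(Z))))))

Reduction:
  start: add(S^4(Z), S^4(Z))
  [1] S(add(SSSZ, S^4(Z)))
  [2] S(S(add(SSZ, S^4(Z))))
  [3] S(S(S(add(SZ, S^4(Z)))))
  [4] S(S(S(S(add(Z, S^4(Z))))))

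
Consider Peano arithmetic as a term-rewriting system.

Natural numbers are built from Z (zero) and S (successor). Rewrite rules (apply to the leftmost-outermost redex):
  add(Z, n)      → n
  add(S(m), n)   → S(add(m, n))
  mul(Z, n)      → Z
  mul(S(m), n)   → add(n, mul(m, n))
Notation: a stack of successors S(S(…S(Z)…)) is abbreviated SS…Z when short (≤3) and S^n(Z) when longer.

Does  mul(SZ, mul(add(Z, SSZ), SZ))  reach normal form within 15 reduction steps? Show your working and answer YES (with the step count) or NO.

Answer: YES — reaches normal form SSZ in 13 ≤ 15 steps

Reduction:
  start: mul(SZ, mul(add(Z, SSZ), SZ))
  step 1: add(mul(add(Z, SSZ), SZ), mul(Z, mul(add(Z, SSZ), SZ)))
  step 2: add(mul(SSZ, SZ), mul(Z, mul(add(Z, SSZ), SZ)))
  step 3: add(add(SZ, mul(SZ, SZ)), mul(Z, mul(add(Z, SSZ), SZ)))
  step 4: add(S(add(Z, mul(SZ, SZ))), mul(Z, mul(add(Z, SSZ), SZ)))
  step 5: S(add(add(Z, mul(SZ, SZ)), mul(Z, mul(add(Z, SSZ), SZ))))
  step 6: S(add(mul(SZ, SZ), mul(Z, mul(add(Z, SSZ), SZ))))
  step 7: S(add(add(SZ, mul(Z, SZ)), mul(Z, mul(add(Z, SSZ), SZ))))
  step 8: S(add(S(add(Z, mul(Z, SZ))), mul(Z, mul(add(Z, SSZ), SZ))))
  step 9: S(S(add(add(Z, mul(Z, SZ)), mul(Z, mul(add(Z, SSZ), SZ)))))
  step 10: S(S(add(mul(Z, SZ), mul(Z, mul(add(Z, SSZ), SZ)))))
  step 11: S(S(add(Z, mul(Z, mul(add(Z, SSZ), SZ)))))
  step 12: S(S(mul(Z, mul(add(Z, SSZ), SZ))))
  step 13: SSZ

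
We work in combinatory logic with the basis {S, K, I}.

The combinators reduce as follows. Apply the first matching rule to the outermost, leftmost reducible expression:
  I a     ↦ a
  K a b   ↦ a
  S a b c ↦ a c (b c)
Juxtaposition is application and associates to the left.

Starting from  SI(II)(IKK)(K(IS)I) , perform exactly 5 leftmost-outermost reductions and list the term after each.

Answer: after 5 steps: K(IS)

Working:
  start: SI(II)(IKK)(K(IS)I)
  [1] I(IKK)(II(IKK))(K(IS)I)
  [2] IKK(II(IKK))(K(IS)I)
  [3] KK(II(IKK))(K(IS)I)
  [4] K(K(IS)I)
  [5] K(IS)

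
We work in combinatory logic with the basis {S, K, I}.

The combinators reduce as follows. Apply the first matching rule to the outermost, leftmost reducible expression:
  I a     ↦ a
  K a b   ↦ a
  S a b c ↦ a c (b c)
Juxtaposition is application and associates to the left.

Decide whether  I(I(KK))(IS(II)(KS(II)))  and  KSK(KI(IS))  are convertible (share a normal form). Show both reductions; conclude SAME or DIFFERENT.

Term A:
  start: I(I(KK))(IS(II)(KS(II)))
  step 1: I(KK)(IS(II)(KS(II)))
  step 2: KK(IS(II)(KS(II)))
  step 3: K

Term B:
  start: KSK(KI(IS))
  step 1: S(KI(IS))
  step 2: SI

Answer: DIFFERENT — A ⇓ K, B ⇓ SI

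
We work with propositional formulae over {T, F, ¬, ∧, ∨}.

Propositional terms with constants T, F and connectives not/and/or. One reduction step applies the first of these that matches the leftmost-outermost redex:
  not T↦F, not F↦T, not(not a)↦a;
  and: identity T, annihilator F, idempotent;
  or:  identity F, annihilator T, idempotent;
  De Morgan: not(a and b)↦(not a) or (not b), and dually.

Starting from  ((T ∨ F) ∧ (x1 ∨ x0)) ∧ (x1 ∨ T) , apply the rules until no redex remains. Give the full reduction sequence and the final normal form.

  start: ((T ∨ F) ∧ (x1 ∨ x0)) ∧ (x1 ∨ T)
  →1  (T ∧ (x1 ∨ x0)) ∧ (x1 ∨ T)
  →2  (x1 ∨ x0) ∧ (x1 ∨ T)
  →3  (x1 ∨ x0) ∧ T
  →4  x1 ∨ x0

Answer: normal form = x1 ∨ x0  (in 4 steps)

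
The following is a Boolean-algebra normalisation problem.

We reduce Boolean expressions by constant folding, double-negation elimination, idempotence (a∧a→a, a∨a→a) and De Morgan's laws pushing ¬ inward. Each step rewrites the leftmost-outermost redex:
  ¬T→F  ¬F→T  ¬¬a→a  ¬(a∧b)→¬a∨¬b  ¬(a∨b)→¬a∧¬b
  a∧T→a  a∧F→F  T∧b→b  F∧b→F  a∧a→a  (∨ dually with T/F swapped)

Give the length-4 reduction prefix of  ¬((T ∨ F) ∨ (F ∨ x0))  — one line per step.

  start: ¬((T ∨ F) ∨ (F ∨ x0))
  [1] ¬(T ∨ F) ∧ ¬(F ∨ x0)
  [2] (¬T ∧ ¬F) ∧ ¬(F ∨ x0)
  [3] (F ∧ ¬F) ∧ ¬(F ∨ x0)
  [4] F ∧ ¬(F ∨ x0)

Answer: after 4 steps: F ∧ ¬(F ∨ x0)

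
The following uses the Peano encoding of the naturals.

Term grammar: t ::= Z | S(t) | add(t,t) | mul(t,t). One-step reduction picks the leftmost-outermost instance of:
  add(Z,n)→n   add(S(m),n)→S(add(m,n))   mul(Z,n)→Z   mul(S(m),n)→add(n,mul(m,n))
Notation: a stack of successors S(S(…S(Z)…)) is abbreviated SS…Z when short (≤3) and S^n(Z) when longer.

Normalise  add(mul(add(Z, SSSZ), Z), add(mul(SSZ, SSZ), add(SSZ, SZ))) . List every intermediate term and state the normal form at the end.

  start: add(mul(add(Z, SSSZ), Z), add(mul(SSZ, SSZ), add(SSZ, SZ)))
  →1  add(mul(SSSZ, Z), add(mul(SSZ, SSZ), add(SSZ, SZ)))
  →2  add(add(Z, mul(SSZ, Z)), add(mul(SSZ, SSZ), add(SSZ, SZ)))
  →3  add(mul(SSZ, Z), add(mul(SSZ, SSZ), add(SSZ, SZ)))
  →4  add(add(Z, mul(SZ, Z)), add(mul(SSZ, SSZ), add(SSZ, SZ)))
  →5  add(mul(SZ, Z), add(mul(SSZ, SSZ), add(SSZ, SZ)))
  →6  add(add(Z, mul(Z, Z)), add(mul(SSZ, SSZ), add(SSZ, SZ)))
  →7  add(mul(Z, Z), add(mul(SSZ, SSZ), add(SSZ, SZ)))
  →8  add(Z, add(mul(SSZ, SSZ), add(SSZ, SZ)))
  →9  add(mul(SSZ, SSZ), add(SSZ, SZ))
  →10  add(add(SSZ, mul(SZ, SSZ)), add(SSZ, SZ))
  →11  add(S(add(SZ, mul(SZ, SSZ))), add(SSZ, SZ))
  →12  S(add(add(SZ, mul(SZ, SSZ)), add(SSZ, SZ)))
  →13  S(add(S(add(Z, mul(SZ, SSZ))), add(SSZ, SZ)))
  →14  S(S(add(add(Z, mul(SZ, SSZ)), add(SSZ, SZ))))
  →15  S(S(add(mul(SZ, SSZ), add(SSZ, SZ))))
  →16  S(S(add(add(SSZ, mul(Z, SSZ)), add(SSZ, SZ))))
  →17  S(S(add(S(add(SZ, mul(Z, SSZ))), add(SSZ, SZ))))
  →18  S(S(S(add(add(SZ, mul(Z, SSZ)), add(SSZ, SZ)))))
  →19  S(S(S(add(S(add(Z, mul(Z, SSZ))), add(SSZ, SZ)))))
  →20  S(S(S(S(add(add(Z, mul(Z, SSZ)), add(SSZ, SZ))))))
  →21  S(S(S(S(add(mul(Z, SSZ), add(SSZ, SZ))))))
  →22  S(S(S(S(add(Z, add(SSZ, SZ))))))
  →23  S(S(S(S(add(SSZ, SZ)))))
  →24  S(S(S(S(S(add(SZ, SZ))))))
  →25  S(S(S(S(S(S(add(Z, SZ)))))))
  →26  S^7(Z)

Answer: normal form = S^7(Z)  (in 26 steps)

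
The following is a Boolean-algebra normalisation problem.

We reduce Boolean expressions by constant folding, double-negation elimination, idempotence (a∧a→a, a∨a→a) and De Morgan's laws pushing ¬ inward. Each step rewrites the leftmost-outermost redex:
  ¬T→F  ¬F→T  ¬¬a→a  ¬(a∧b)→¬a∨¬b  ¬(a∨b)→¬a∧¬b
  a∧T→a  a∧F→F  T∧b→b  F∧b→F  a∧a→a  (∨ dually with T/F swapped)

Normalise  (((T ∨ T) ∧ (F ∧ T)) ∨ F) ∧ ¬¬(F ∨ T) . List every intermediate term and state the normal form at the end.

  start: (((T ∨ T) ∧ (F ∧ T)) ∨ F) ∧ ¬¬(F ∨ T)
  step 1: ((T ∨ T) ∧ (F ∧ T)) ∧ ¬¬(F ∨ T)
  step 2: (T ∧ (F ∧ T)) ∧ ¬¬(F ∨ T)
  step 3: (F ∧ T) ∧ ¬¬(F ∨ T)
  step 4: F ∧ ¬¬(F ∨ T)
  step 5: F

Answer: normal form = F  (in 5 steps)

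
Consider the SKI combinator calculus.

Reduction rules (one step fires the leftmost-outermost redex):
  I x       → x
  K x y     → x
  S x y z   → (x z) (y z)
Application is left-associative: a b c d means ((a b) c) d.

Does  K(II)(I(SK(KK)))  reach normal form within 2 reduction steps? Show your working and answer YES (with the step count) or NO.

  start: K(II)(I(SK(KK)))
  →1  II
  →2  I

Answer: YES — reaches normal form I in 2 ≤ 2 steps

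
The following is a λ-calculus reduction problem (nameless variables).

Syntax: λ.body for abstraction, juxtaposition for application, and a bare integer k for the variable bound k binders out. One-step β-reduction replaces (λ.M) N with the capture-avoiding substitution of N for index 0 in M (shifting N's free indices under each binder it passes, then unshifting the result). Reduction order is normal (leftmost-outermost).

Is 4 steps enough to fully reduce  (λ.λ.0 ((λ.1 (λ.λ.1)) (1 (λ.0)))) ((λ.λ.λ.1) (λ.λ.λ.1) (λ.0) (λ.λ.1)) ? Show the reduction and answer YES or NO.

Answer: YES — reaches normal form λ.0 (0 (λ.λ.1)) in 2 ≤ 4 steps

Reduction:
  start: (λ.λ.0 ((λ.1 (λ.λ.1)) (1 (λ.0)))) ((λ.λ.λ.1) (λ.λ.λ.1) (λ.0) (λ.λ.1))
  step 1: λ.0 ((λ.1 (λ.λ.1)) ((λ.λ.λ.1) (λ.λ.λ.1) (λ.0) (λ.λ.1) (λ.0)))
  step 2: λ.0 (0 (λ.λ.1))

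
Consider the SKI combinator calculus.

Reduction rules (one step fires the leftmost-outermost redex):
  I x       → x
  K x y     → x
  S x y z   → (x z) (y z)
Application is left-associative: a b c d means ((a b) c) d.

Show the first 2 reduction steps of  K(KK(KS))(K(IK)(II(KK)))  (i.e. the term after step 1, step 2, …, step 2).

  start: K(KK(KS))(K(IK)(II(KK)))
  step 1: KK(KS)
  step 2: K

Answer: after 2 steps: K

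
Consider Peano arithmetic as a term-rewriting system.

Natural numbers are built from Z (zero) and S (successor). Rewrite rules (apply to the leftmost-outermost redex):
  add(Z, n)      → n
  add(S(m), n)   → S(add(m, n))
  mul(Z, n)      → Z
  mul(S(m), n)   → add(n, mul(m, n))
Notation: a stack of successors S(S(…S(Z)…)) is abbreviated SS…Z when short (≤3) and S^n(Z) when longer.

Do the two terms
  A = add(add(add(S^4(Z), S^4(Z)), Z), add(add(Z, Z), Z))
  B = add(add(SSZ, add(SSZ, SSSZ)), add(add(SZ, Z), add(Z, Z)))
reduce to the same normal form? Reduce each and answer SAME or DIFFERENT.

Term A:
  start: add(add(add(S^4(Z), S^4(Z)), Z), add(add(Z, Z), Z))
  →1  add(add(S(add(SSSZ, S^4(Z))), Z), add(add(Z, Z), Z))
  →2  add(S(add(add(SSSZ, S^4(Z)), Z)), add(add(Z, Z), Z))
  →3  S(add(add(add(SSSZ, S^4(Z)), Z), add(add(Z, Z), Z)))
  →4  S(add(add(S(add(SSZ, S^4(Z))), Z), add(add(Z, Z), Z)))
  →5  S(add(S(add(add(SSZ, S^4(Z)), Z)), add(add(Z, Z), Z)))
  →6  S(S(add(add(add(SSZ, S^4(Z)), Z), add(add(Z, Z), Z))))
  →7  S(S(add(add(S(add(SZ, S^4(Z))), Z), add(add(Z, Z), Z))))
  →8  S(S(add(S(add(add(SZ, S^4(Z)), Z)), add(add(Z, Z), Z))))
  →9  S(S(S(add(add(add(SZ, S^4(Z)), Z), add(add(Z, Z), Z)))))
  →10  S(S(S(add(add(S(add(Z, S^4(Z))), Z), add(add(Z, Z), Z)))))
  →11  S(S(S(add(S(add(add(Z, S^4(Z)), Z)), add(add(Z, Z), Z)))))
  →12  S(S(S(S(add(add(add(Z, S^4(Z)), Z), add(add(Z, Z), Z))))))
  →13  S(S(S(S(add(add(S^4(Z), Z), add(add(Z, Z), Z))))))
  →14  S(S(S(S(add(S(add(SSSZ, Z)), add(add(Z, Z), Z))))))
  →15  S(S(S(S(S(add(add(SSSZ, Z), add(add(Z, Z), Z)))))))
  →16  S(S(S(S(S(add(S(add(SSZ, Z)), add(add(Z, Z), Z)))))))
  →17  S(S(S(S(S(S(add(add(SSZ, Z), add(add(Z, Z), Z))))))))
  →18  S(S(S(S(S(S(add(S(add(SZ, Z)), add(add(Z, Z), Z))))))))
  →19  S(S(S(S(S(S(S(add(add(SZ, Z), add(add(Z, Z), Z)))))))))
  →20  S(S(S(S(S(S(S(add(S(add(Z, Z)), add(add(Z, Z), Z)))))))))
  →21  S(S(S(S(S(S(S(S(add(add(Z, Z), add(add(Z, Z), Z))))))))))
  →22  S(S(S(S(S(S(S(S(add(Z, add(add(Z, Z), Z))))))))))
  →23  S(S(S(S(S(S(S(S(add(add(Z, Z), Z)))))))))
  →24  S(S(S(S(S(S(S(S(add(Z, Z)))))))))
  →25  S^8(Z)

Term B:
  start: add(add(SSZ, add(SSZ, SSSZ)), add(add(SZ, Z), add(Z, Z)))
  →1  add(S(add(SZ, add(SSZ, SSSZ))), add(add(SZ, Z), add(Z, Z)))
  →2  S(add(add(SZ, add(SSZ, SSSZ)), add(add(SZ, Z), add(Z, Z))))
  →3  S(add(S(add(Z, add(SSZ, SSSZ))), add(add(SZ, Z), add(Z, Z))))
  →4  S(S(add(add(Z, add(SSZ, SSSZ)), add(add(SZ, Z), add(Z, Z)))))
  →5  S(S(add(add(SSZ, SSSZ), add(add(SZ, Z), add(Z, Z)))))
  →6  S(S(add(S(add(SZ, SSSZ)), add(add(SZ, Z), add(Z, Z)))))
  →7  S(S(S(add(add(SZ, SSSZ), add(add(SZ, Z), add(Z, Z))))))
  →8  S(S(S(add(S(add(Z, SSSZ)), add(add(SZ, Z), add(Z, Z))))))
  →9  S(S(S(S(add(add(Z, SSSZ), add(add(SZ, Z), add(Z, Z)))))))
  →10  S(S(S(S(add(SSSZ, add(add(SZ, Z), add(Z, Z)))))))
  →11  S(S(S(S(S(add(SSZ, add(add(SZ, Z), add(Z, Z))))))))
  →12  S(S(S(S(S(S(add(SZ, add(add(SZ, Z), add(Z, Z)))))))))
  →13  S(S(S(S(S(S(S(add(Z, add(add(SZ, Z), add(Z, Z))))))))))
  →14  S(S(S(S(S(S(S(add(add(SZ, Z), add(Z, Z)))))))))
  →15  S(S(S(S(S(S(S(add(S(add(Z, Z)), add(Z, Z)))))))))
  →16  S(S(S(S(S(S(S(S(add(add(Z, Z), add(Z, Z))))))))))
  →17  S(S(S(S(S(S(S(S(add(Z, add(Z, Z))))))))))
  →18  S(S(S(S(S(S(S(S(add(Z, Z)))))))))
  →19  S^8(Z)

Answer: SAME — A ⇓ S^8(Z), B ⇓ S^8(Z)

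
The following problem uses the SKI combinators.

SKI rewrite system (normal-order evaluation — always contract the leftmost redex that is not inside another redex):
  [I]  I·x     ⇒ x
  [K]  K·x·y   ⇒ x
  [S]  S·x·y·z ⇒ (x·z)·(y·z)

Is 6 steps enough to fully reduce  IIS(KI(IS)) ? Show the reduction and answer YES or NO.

  start: IIS(KI(IS))
  [1] IS(KI(IS))
  [2] S(KI(IS))
  [3] SI

Answer: YES — reaches normal form SI in 3 ≤ 6 steps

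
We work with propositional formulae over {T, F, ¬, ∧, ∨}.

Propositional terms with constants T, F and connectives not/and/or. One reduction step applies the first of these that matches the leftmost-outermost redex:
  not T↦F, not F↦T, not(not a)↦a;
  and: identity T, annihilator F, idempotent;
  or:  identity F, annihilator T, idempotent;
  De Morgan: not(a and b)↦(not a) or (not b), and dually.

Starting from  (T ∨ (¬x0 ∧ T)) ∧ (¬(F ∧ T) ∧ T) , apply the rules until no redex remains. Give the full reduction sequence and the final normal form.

Answer: normal form = T  (in 6 steps)

Working:
  start: (T ∨ (¬x0 ∧ T)) ∧ (¬(F ∧ T) ∧ T)
  →1  T ∧ (¬(F ∧ T) ∧ T)
  →2  ¬(F ∧ T) ∧ T
  →3  ¬(F ∧ T)
  →4  ¬F ∨ ¬T
  →5  T ∨ ¬T
  →6  T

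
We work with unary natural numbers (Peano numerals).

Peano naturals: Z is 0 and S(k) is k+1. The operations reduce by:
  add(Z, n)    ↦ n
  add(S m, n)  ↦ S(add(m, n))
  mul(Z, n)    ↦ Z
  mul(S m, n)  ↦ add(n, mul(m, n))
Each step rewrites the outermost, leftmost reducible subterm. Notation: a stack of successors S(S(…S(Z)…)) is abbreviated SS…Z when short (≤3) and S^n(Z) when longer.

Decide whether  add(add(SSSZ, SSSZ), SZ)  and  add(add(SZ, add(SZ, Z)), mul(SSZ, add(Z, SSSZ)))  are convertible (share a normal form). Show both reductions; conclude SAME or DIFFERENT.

Answer: DIFFERENT — A ⇓ S^7(Z), B ⇓ S^8(Z)

Working:
Term A:
  start: add(add(SSSZ, SSSZ), SZ)
  →1  add(S(add(SSZ, SSSZ)), SZ)
  →2  S(add(add(SSZ, SSSZ), SZ))
  →3  S(add(S(add(SZ, SSSZ)), SZ))
  →4  S(S(add(add(SZ, SSSZ), SZ)))
  →5  S(S(add(S(add(Z, SSSZ)), SZ)))
  →6  S(S(S(add(add(Z, SSSZ), SZ))))
  →7  S(S(S(add(SSSZ, SZ))))
  →8  S(S(S(S(add(SSZ, SZ)))))
  →9  S(S(S(S(S(add(SZ, SZ))))))
  →10  S(S(S(S(S(S(add(Z, SZ)))))))
  →11  S^7(Z)

Term B:
  start: add(add(SZ, add(SZ, Z)), mul(SSZ, add(Z, SSSZ)))
  →1  add(S(add(Z, add(SZ, Z))), mul(SSZ, add(Z, SSSZ)))
  →2  S(add(add(Z, add(SZ, Z)), mul(SSZ, add(Z, SSSZ))))
  →3  S(add(add(SZ, Z), mul(SSZ, add(Z, SSSZ))))
  →4  S(add(S(add(Z, Z)), mul(SSZ, add(Z, SSSZ))))
  →5  S(S(add(add(Z, Z), mul(SSZ, add(Z, SSSZ)))))
  →6  S(S(add(Z, mul(SSZ, add(Z, SSSZ)))))
  →7  S(S(mul(SSZ, add(Z, SSSZ))))
  →8  S(S(add(add(Z, SSSZ), mul(SZ, add(Z, SSSZ)))))
  →9  S(S(add(SSSZ, mul(SZ, add(Z, SSSZ)))))
  →10  S(S(S(add(SSZ, mul(SZ, add(Z, SSSZ))))))
  →11  S(S(S(S(add(SZ, mul(SZ, add(Z, SSSZ)))))))
  →12  S(S(S(S(S(add(Z, mul(SZ, add(Z, SSSZ))))))))
  →13  S(S(S(S(S(mul(SZ, add(Z, SSSZ)))))))
  →14  S(S(S(S(S(add(add(Z, SSSZ), mul(Z, add(Z, SSSZ))))))))
  →15  S(S(S(S(S(add(SSSZ, mul(Z, add(Z, SSSZ))))))))
  →16  S(S(S(S(S(S(add(SSZ, mul(Z, add(Z, SSSZ)))))))))
  →17  S(S(S(S(S(S(S(add(SZ, mul(Z, add(Z, SSSZ))))))))))
  →18  S(S(S(S(S(S(S(S(add(Z, mul(Z, add(Z, SSSZ)))))))))))
  →19  S(S(S(S(S(S(S(S(mul(Z, add(Z, SSSZ))))))))))
  →20  S^8(Z)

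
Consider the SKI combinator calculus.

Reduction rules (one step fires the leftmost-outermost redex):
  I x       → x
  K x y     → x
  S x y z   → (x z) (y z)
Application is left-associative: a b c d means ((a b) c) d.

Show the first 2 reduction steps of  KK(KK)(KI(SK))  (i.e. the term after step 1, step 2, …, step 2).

Answer: after 2 steps: KI

Reduction:
  start: KK(KK)(KI(SK))
  →1  K(KI(SK))
  →2  KI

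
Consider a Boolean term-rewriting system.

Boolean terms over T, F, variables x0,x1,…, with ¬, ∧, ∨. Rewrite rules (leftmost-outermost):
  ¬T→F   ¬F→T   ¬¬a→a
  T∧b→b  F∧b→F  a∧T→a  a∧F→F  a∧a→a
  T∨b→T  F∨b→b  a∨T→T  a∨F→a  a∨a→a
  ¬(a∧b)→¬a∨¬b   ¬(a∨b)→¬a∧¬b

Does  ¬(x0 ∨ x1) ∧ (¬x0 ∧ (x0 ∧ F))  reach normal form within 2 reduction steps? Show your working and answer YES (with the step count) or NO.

  start: ¬(x0 ∨ x1) ∧ (¬x0 ∧ (x0 ∧ F))
  →1  (¬x0 ∧ ¬x1) ∧ (¬x0 ∧ (x0 ∧ F))
  →2  (¬x0 ∧ ¬x1) ∧ (¬x0 ∧ F)

Answer: NO — after 2 steps the term is (¬x0 ∧ ¬x1) ∧ (¬x0 ∧ F), not yet normal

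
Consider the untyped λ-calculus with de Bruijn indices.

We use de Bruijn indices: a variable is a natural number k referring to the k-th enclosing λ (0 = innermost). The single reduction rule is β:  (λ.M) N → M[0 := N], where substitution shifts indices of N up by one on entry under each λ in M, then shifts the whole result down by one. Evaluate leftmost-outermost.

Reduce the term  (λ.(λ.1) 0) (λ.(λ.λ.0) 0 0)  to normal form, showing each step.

  start: (λ.(λ.1) 0) (λ.(λ.λ.0) 0 0)
  step 1: (λ.λ.(λ.λ.0) 0 0) (λ.(λ.λ.0) 0 0)
  step 2: λ.(λ.λ.0) 0 0
  step 3: λ.(λ.0) 0
  step 4: λ.0

Answer: normal form = λ.0  (in 4 steps)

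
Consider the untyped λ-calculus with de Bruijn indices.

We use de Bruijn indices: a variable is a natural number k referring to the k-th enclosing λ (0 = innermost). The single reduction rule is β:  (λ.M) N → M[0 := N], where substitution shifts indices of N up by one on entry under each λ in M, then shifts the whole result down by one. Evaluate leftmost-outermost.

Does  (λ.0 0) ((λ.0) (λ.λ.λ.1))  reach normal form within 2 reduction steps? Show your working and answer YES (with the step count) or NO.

  start: (λ.0 0) ((λ.0) (λ.λ.λ.1))
  step 1: (λ.0) (λ.λ.λ.1) ((λ.0) (λ.λ.λ.1))
  step 2: (λ.λ.λ.1) ((λ.0) (λ.λ.λ.1))

Answer: NO — after 2 steps the term is (λ.λ.λ.1) ((λ.0) (λ.λ.λ.1)), not yet normal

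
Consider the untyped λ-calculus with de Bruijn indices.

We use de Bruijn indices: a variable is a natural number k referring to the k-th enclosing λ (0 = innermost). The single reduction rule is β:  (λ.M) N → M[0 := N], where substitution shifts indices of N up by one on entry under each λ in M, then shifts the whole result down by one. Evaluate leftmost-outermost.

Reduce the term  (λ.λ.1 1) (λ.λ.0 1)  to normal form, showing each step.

Answer: normal form = λ.λ.0 (λ.λ.0 1)  (in 2 steps)

Derivation:
  start: (λ.λ.1 1) (λ.λ.0 1)
  →1  λ.(λ.λ.0 1) (λ.λ.0 1)
  →2  λ.λ.0 (λ.λ.0 1)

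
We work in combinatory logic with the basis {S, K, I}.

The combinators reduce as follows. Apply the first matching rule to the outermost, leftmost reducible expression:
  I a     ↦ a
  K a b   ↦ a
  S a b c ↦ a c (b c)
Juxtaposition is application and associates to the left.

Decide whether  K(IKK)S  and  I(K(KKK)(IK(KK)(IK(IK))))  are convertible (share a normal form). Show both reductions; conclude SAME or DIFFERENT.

Term A:
  start: K(IKK)S
  →1  IKK
  →2  KK

Term B:
  start: I(K(KKK)(IK(KK)(IK(IK))))
  →1  K(KKK)(IK(KK)(IK(IK)))
  →2  KKK
  →3  K

Answer: DIFFERENT — A ⇓ KK, B ⇓ K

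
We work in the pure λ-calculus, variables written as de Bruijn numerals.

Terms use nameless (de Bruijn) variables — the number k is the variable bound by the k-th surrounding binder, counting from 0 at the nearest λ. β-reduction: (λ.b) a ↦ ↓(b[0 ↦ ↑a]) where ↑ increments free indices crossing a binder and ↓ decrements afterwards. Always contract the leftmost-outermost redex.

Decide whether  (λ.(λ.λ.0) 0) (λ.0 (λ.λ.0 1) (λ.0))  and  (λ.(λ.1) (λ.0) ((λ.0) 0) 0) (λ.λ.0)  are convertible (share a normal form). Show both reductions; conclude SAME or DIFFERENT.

Term A:
  start: (λ.(λ.λ.0) 0) (λ.0 (λ.λ.0 1) (λ.0))
  step 1: (λ.λ.0) (λ.0 (λ.λ.0 1) (λ.0))
  step 2: λ.0

Term B:
  start: (λ.(λ.1) (λ.0) ((λ.0) 0) 0) (λ.λ.0)
  step 1: (λ.λ.λ.0) (λ.0) ((λ.0) (λ.λ.0)) (λ.λ.0)
  step 2: (λ.λ.0) ((λ.0) (λ.λ.0)) (λ.λ.0)
  step 3: (λ.0) (λ.λ.0)
  step 4: λ.λ.0

Answer: DIFFERENT — A ⇓ λ.0, B ⇓ λ.λ.0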